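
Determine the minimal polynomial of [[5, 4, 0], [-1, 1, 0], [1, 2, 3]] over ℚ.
The characteristic polynomial factors as (x - 3)^3. The minimal polynomial is ∏(x - λ)^{k_λ} where k_λ is the size of the largest Jordan block at λ.

For λ = 3: rank(A - 3I) = 1, and the largest Jordan block has size 2 (the smallest k with rank((A - 3I)^k) = rank((A - 3I)^(k+1))).

So m_A(x) = (x - 3)^2.

m_A(x) = (x - 3)^2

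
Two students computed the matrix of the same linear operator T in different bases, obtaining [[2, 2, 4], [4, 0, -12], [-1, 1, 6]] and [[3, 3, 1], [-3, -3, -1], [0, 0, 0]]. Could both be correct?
No.

trace(A) = 8 but trace(B) = 0. The trace is a similarity invariant, so A and B are not similar.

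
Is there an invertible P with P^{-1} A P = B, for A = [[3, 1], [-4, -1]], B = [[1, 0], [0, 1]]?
Both have characteristic polynomial (x - 1)^2, but the minimal polynomial of A is (x - 1)^2 while the minimal polynomial of B is x - 1. The minimal polynomial is a similarity invariant, so A and B are not similar.

No.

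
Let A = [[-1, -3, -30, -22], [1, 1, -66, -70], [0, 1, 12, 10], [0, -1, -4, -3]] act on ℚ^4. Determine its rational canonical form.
The invariant factors of A (the non-unit diagonal entries of the Smith normal form of xI - A over ℚ[x]) are (x - 6)^2(x + 1)(x + 2), each dividing the next. The characteristic polynomial is their product, (x - 6)^2(x + 1)(x + 2).

The rational canonical form is the block-diagonal matrix of companion matrices C(f_i):
R = [[0, 0, 0, -72], [1, 0, 0, -84], [0, 1, 0, -2], [0, 0, 1, 9]].

R = [[0, 0, 0, -72], [1, 0, 0, -84], [0, 1, 0, -2], [0, 0, 1, 9]]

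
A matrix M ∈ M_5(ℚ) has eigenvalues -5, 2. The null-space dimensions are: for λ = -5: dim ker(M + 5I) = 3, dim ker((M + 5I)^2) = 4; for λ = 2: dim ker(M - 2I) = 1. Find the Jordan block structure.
λ = -5: successive nullity increments [3, 1] count blocks of size ≥ k; block sizes are [2, 1, 1].
λ = 2: successive nullity increments [1] count blocks of size ≥ k; block sizes are [1].

Jordan blocks: (-5, 2), (-5, 1), (-5, 1), (2, 1)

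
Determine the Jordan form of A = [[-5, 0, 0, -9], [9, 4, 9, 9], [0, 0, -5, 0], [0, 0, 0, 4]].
J = [[-5, 0, 0, 0], [0, -5, 0, 0], [0, 0, 4, 0], [0, 0, 0, 4]]

The characteristic polynomial is det(xI - A) = (x - 4)^2(x + 5)^2, so the eigenvalues are -5 (algebraic multiplicity 2), 4 (algebraic multiplicity 2).

For λ = -5: rank(A + 5I) = 2. The eigenspace has dimension 4 - 2 = 2, so there are 2 Jordan blocks; the rank sequence gives block sizes [1, 1].

For λ = 4: rank(A - 4I) = 2. The eigenspace has dimension 4 - 2 = 2, so there are 2 Jordan blocks; the rank sequence gives block sizes [1, 1].

Assembling the blocks gives the Jordan form J above.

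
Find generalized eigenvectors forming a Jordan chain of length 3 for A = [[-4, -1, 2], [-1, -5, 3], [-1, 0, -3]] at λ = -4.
v_1 = [[2, 2, 1]]^T, v_2 = [[0, -1, -1]]^T, v_3 = [[-1, -2, -1]]^T

We seek v_1 ∈ ker((A + 4I)^3) \ ker((A + 4I)^2), then set v_{i+1} = (A + 4I) v_i.

One such chain is v_1 = [[2, 2, 1]]^T, v_2 = [[0, -1, -1]]^T, v_3 = [[-1, -2, -1]]^T. Check: (A + 4I) v_3 = [[0, 0, 0]]^T = 0.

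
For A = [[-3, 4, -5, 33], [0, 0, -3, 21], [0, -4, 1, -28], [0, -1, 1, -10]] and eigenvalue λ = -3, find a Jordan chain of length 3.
v_1 = [[6, 3, -3, -1]]^T, v_2 = [[-6, -3, 4, 1]]^T, v_3 = [[1, 0, 0, 0]]^T

We seek v_1 ∈ ker((A + 3I)^3) \ ker((A + 3I)^2), then set v_{i+1} = (A + 3I) v_i.

One such chain is v_1 = [[6, 3, -3, -1]]^T, v_2 = [[-6, -3, 4, 1]]^T, v_3 = [[1, 0, 0, 0]]^T. Check: (A + 3I) v_3 = [[0, 0, 0, 0]]^T = 0.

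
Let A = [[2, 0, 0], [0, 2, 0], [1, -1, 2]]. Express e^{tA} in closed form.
e^{tA} = [[e^{2*t}, 0, 0], [0, e^{2*t}, 0], [t*e^{2*t}, -t*e^{2*t}, e^{2*t}]]

A has Jordan form J = [[2, 1, 0], [0, 2, 0], [0, 0, 2]] with A = PJP^{-1}, so e^{tA} = P e^{tJ} P^{-1}.

For a Jordan block J_k(λ), e^{tJ_k(λ)} = e^{λt} · (I + tN + t^2 N^2/2! + ... + t^{k-1} N^{k-1}/(k-1)!) where N is the nilpotent superdiagonal part.

Assembling the blocks and conjugating back gives the entries of e^{tA} as shown above.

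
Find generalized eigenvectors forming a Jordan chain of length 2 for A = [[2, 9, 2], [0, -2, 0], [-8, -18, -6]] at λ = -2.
v_1 = [[-2, 1, 0]]^T, v_2 = [[1, 0, -2]]^T

We seek v_1 ∈ ker((A + 2I)^2) \ ker(A + 2I), then set v_{i+1} = (A + 2I) v_i.

One such chain is v_1 = [[-2, 1, 0]]^T, v_2 = [[1, 0, -2]]^T. Check: (A + 2I) v_2 = [[0, 0, 0]]^T = 0.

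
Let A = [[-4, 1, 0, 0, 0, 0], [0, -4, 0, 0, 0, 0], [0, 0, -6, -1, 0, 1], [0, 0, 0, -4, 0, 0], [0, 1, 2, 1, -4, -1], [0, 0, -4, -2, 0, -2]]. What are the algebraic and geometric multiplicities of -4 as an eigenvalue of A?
The characteristic polynomial is (x + 4)^6, so the factor x + 4 appears with exponent 6: the algebraic multiplicity is 6.

rank(A + 4I) = 2, so the eigenspace has dimension 6 - 2 = 4: the geometric multiplicity is 4.

Since 4 < 6, A is not diagonalizable.

algebraic multiplicity 6, geometric multiplicity 4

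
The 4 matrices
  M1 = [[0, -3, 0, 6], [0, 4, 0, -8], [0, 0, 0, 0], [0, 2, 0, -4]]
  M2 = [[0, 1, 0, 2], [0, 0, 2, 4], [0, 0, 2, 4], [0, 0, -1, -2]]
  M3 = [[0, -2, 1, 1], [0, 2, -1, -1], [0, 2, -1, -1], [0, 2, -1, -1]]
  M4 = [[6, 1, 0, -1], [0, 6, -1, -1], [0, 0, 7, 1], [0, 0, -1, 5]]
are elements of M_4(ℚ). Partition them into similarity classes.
Characteristic polynomials: χ_{M1} = x^4, χ_{M2} = x^4, χ_{M3} = x^4, χ_{M4} = (x - 6)^4.

{M1, M3}: invariant factors x, x, x^2.

{M2}: invariant factors x^2, x^2.

{M4}: invariant factors (x - 6)^2, (x - 6)^2.

Matrices are similar if and only if their invariant-factor lists agree; the partition into similarity classes is {M1, M3}, {M2}, {M4}.

3 classes: {M1, M3}, {M2}, {M4}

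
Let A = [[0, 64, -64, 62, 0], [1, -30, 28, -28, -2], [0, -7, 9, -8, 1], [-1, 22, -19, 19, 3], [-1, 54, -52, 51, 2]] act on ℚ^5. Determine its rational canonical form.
The invariant factors of A (the non-unit diagonal entries of the Smith normal form of xI - A over ℚ[x]) are (x + 4)(x^2 - 2x + 2)^2, each dividing the next. The characteristic polynomial is their product, (x + 4)(x^2 - 2x + 2)^2.

The rational canonical form is the block-diagonal matrix of companion matrices C(f_i):
R = [[0, 0, 0, 0, -16], [1, 0, 0, 0, 28], [0, 1, 0, 0, -24], [0, 0, 1, 0, 8], [0, 0, 0, 1, 0]].

Note the characteristic polynomial does not split into linear factors over ℚ, so A has no Jordan form over ℚ; the rational canonical form exists over any field.

R = [[0, 0, 0, 0, -16], [1, 0, 0, 0, 28], [0, 1, 0, 0, -24], [0, 0, 1, 0, 8], [0, 0, 0, 1, 0]]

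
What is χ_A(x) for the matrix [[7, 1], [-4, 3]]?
xI - A = [[x - 7, -1], [4, x - 3]].

Expanding det(xI - A) along the first row:
det(xI - A) = + (x - 7)·det([[x - 3]]) - (-1)·det([[4]]).

Evaluating gives χ_A(x) = x^2 - 10x + 25 = (x - 5)^2.

χ_A(x) = (x - 5)^2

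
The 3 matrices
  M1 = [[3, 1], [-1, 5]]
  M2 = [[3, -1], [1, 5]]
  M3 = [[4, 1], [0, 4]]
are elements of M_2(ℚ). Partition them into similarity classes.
1 class: {M1, M2, M3}

Characteristic polynomials: χ_{M1} = (x - 4)^2, χ_{M2} = (x - 4)^2, χ_{M3} = (x - 4)^2.

{M1, M2, M3}: invariant factors (x - 4)^2.

Matrices are similar if and only if their invariant-factor lists agree; the partition into similarity classes is {M1, M2, M3}.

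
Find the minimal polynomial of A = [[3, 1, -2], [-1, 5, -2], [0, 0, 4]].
The characteristic polynomial factors as (x - 4)^3. The minimal polynomial is ∏(x - λ)^{k_λ} where k_λ is the size of the largest Jordan block at λ.

For λ = 4: rank(A - 4I) = 1, and the largest Jordan block has size 2 (the smallest k with rank((A - 4I)^k) = rank((A - 4I)^(k+1))).

So m_A(x) = (x - 4)^2.

m_A(x) = (x - 4)^2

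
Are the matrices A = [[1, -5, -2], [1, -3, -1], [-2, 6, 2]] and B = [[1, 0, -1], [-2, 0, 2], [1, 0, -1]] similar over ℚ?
No.

Both have characteristic polynomial x^3, but the minimal polynomial of A is x^3 while the minimal polynomial of B is x^2. The minimal polynomial is a similarity invariant, so A and B are not similar.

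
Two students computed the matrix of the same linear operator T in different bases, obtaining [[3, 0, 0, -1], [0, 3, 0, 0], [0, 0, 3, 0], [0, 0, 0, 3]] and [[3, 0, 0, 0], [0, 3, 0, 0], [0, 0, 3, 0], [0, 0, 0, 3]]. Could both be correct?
No.

Both have characteristic polynomial (x - 3)^4, but the minimal polynomial of A is (x - 3)^2 while the minimal polynomial of B is x - 3. The minimal polynomial is a similarity invariant, so A and B are not similar.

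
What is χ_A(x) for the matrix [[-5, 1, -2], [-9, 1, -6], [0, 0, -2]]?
χ_A(x) = (x + 2)^3

xI - A = [[x + 5, -1, 2], [9, x - 1, 6], [0, 0, x + 2]].

Expanding det(xI - A) along the first row:
det(xI - A) = + (x + 5)·det([[x - 1, 6], [0, x + 2]]) - (-1)·det([[9, 6], [0, x + 2]]) + (2)·det([[9, x - 1], [0, 0]]).

Evaluating gives χ_A(x) = x^3 + 6x^2 + 12x + 8 = (x + 2)^3.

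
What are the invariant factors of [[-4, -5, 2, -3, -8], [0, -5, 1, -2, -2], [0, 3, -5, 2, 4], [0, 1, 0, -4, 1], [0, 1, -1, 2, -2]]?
The Jordan structure of A has elementary divisors (x + 4)^3, (x + 4)^2. Arranging the block sizes at each eigenvalue in decreasing order and taking row products gives the invariant factors.

Invariant factors (smallest first, each dividing the next): (x + 4)^2, (x + 4)^3.

Check: the last factor (x + 4)^3 is the minimal polynomial, and the product (x + 4)^5 is the characteristic polynomial.

(x + 4)^2, (x + 4)^3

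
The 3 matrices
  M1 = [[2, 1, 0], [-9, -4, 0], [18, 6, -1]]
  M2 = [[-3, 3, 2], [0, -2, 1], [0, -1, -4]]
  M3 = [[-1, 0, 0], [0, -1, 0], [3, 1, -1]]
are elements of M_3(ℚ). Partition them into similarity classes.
Characteristic polynomials: χ_{M1} = (x + 1)^3, χ_{M2} = (x + 3)^3, χ_{M3} = (x + 1)^3.

{M1, M3}: invariant factors x + 1, (x + 1)^2.

{M2}: invariant factors (x + 3)^3.

Matrices are similar if and only if their invariant-factor lists agree; the partition into similarity classes is {M1, M3}, {M2}.

2 classes: {M1, M3}, {M2}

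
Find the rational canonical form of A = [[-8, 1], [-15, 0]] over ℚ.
The invariant factors of A (the non-unit diagonal entries of the Smith normal form of xI - A over ℚ[x]) are (x + 3)(x + 5), each dividing the next. The characteristic polynomial is their product, (x + 3)(x + 5).

The rational canonical form is the block-diagonal matrix of companion matrices C(f_i):
R = [[0, -15], [1, -8]].

R = [[0, -15], [1, -8]]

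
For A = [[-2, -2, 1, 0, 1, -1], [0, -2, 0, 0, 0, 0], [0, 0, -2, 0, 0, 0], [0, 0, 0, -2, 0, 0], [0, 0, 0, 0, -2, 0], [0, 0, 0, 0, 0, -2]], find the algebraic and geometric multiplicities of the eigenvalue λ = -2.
algebraic multiplicity 6, geometric multiplicity 5

The characteristic polynomial is (x + 2)^6, so the factor x + 2 appears with exponent 6: the algebraic multiplicity is 6.

rank(A + 2I) = 1, so the eigenspace has dimension 6 - 1 = 5: the geometric multiplicity is 5.

Since 5 < 6, A is not diagonalizable.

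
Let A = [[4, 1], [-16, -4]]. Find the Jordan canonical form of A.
The characteristic polynomial is det(xI - A) = x^2, so the eigenvalues are 0 (algebraic multiplicity 2).

For λ = 0: rank(A) = 1, rank(A^2) = 0. The eigenspace has dimension 2 - 1 = 1, so there is 1 Jordan block; the rank sequence gives block sizes [2].

Assembling the blocks gives the Jordan form J above.

J = [[0, 1], [0, 0]]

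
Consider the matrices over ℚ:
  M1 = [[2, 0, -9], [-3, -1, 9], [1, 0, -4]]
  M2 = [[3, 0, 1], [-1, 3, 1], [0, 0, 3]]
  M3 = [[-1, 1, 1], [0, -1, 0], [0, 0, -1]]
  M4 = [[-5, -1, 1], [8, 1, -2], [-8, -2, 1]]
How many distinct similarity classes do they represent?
Characteristic polynomials: χ_{M1} = (x + 1)^3, χ_{M2} = (x - 3)^3, χ_{M3} = (x + 1)^3, χ_{M4} = (x + 1)^3.

{M1, M3, M4}: invariant factors x + 1, (x + 1)^2.

{M2}: invariant factors (x - 3)^3.

Matrices are similar if and only if their invariant-factor lists agree; the partition into similarity classes is {M1, M3, M4}, {M2}.

2 classes: {M1, M3, M4}, {M2}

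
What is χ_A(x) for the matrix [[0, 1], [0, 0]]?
xI - A = [[x, -1], [0, x]].

Expanding det(xI - A) along the first row:
det(xI - A) = + (x)·det([[x]]) - (-1)·det([[0]]).

Evaluating gives χ_A(x) = x^2.

χ_A(x) = x^2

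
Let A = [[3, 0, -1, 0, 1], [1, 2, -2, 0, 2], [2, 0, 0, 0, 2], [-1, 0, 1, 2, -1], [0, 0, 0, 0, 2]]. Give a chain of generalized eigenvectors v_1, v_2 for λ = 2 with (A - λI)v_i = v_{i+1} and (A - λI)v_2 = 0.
v_1 = [[-1, -4, -1, 2, 0]]^T, v_2 = [[0, 1, 0, 0, 0]]^T

We seek v_1 ∈ ker((A - 2I)^2) \ ker(A - 2I), then set v_{i+1} = (A - 2I) v_i.

One such chain is v_1 = [[-1, -4, -1, 2, 0]]^T, v_2 = [[0, 1, 0, 0, 0]]^T. Check: (A - 2I) v_2 = [[0, 0, 0, 0, 0]]^T = 0.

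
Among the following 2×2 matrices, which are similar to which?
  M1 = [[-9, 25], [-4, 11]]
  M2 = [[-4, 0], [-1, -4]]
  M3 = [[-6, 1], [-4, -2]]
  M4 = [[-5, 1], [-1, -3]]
2 classes: {M1}, {M2, M3, M4}

Characteristic polynomials: χ_{M1} = (x - 1)^2, χ_{M2} = (x + 4)^2, χ_{M3} = (x + 4)^2, χ_{M4} = (x + 4)^2.

{M1}: invariant factors (x - 1)^2.

{M2, M3, M4}: invariant factors (x + 4)^2.

Matrices are similar if and only if their invariant-factor lists agree; the partition into similarity classes is {M1}, {M2, M3, M4}.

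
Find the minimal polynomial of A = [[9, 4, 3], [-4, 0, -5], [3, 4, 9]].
m_A(x) = (x - 6)^3

The characteristic polynomial factors as (x - 6)^3. The minimal polynomial is ∏(x - λ)^{k_λ} where k_λ is the size of the largest Jordan block at λ.

For λ = 6: rank(A - 6I) = 2, and the largest Jordan block has size 3 (the smallest k with rank((A - 6I)^k) = rank((A - 6I)^(k+1))).

So m_A(x) = (x - 6)^3.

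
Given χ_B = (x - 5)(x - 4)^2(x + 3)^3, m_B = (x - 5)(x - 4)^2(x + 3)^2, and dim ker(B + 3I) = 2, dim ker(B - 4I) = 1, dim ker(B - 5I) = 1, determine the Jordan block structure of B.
λ = -3: algebraic multiplicity 3 (exponent in χ_B), largest block size 2 (exponent in m_B), 2 blocks (geometric multiplicity). These force block sizes [2, 1].
λ = 4: algebraic multiplicity 2 (exponent in χ_B), largest block size 2 (exponent in m_B), 1 block (geometric multiplicity). This forces block sizes [2].
λ = 5: algebraic multiplicity 1 (exponent in χ_B), largest block size 1 (exponent in m_B), 1 block (geometric multiplicity). This forces block sizes [1].

Jordan blocks: (-3, 2), (-3, 1), (4, 2), (5, 1)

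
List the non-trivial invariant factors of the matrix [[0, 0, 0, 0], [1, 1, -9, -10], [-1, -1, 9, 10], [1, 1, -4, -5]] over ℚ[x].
x, x^2(x - 5)

The Jordan structure of A has elementary divisors x^2, x, (x - 5). Arranging the block sizes at each eigenvalue in decreasing order and taking row products gives the invariant factors.

Invariant factors (smallest first, each dividing the next): x, x^2(x - 5).

Check: the last factor x^2(x - 5) is the minimal polynomial, and the product x^3(x - 5) is the characteristic polynomial.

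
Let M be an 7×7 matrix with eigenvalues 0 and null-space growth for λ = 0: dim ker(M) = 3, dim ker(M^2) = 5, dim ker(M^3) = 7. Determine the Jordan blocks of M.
Jordan blocks: (0, 3), (0, 3), (0, 1)

λ = 0: successive nullity increments [3, 2, 2] count blocks of size ≥ k; block sizes are [3, 3, 1].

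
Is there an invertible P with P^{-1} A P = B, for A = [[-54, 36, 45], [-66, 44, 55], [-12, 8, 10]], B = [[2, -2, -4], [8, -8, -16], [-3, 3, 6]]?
Two matrices over a field are similar if and only if they have the same invariant factors.

Both A and B have characteristic polynomial x^3 and minimal polynomial x^2. Computing further, both have invariant factors x, x^2. Hence A and B are similar.

Yes.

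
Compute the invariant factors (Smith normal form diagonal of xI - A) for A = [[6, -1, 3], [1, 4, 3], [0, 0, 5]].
x - 5, (x - 5)^2

The Jordan structure of A has elementary divisors (x - 5)^2, (x - 5). Arranging the block sizes at each eigenvalue in decreasing order and taking row products gives the invariant factors.

Invariant factors (smallest first, each dividing the next): x - 5, (x - 5)^2.

Check: the last factor (x - 5)^2 is the minimal polynomial, and the product (x - 5)^3 is the characteristic polynomial.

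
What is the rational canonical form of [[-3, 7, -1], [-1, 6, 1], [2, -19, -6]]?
R = [[0, 0, 16], [1, 0, 8], [0, 1, -3]]

The invariant factors of A (the non-unit diagonal entries of the Smith normal form of xI - A over ℚ[x]) are (x + 4)(x^2 - x - 4), each dividing the next. The characteristic polynomial is their product, (x + 4)(x^2 - x - 4).

The rational canonical form is the block-diagonal matrix of companion matrices C(f_i):
R = [[0, 0, 16], [1, 0, 8], [0, 1, -3]].

Note the characteristic polynomial does not split into linear factors over ℚ, so A has no Jordan form over ℚ; the rational canonical form exists over any field.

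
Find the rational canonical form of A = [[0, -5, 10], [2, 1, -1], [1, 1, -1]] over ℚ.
The invariant factors of A (the non-unit diagonal entries of the Smith normal form of xI - A over ℚ[x]) are x^3 - 5, each dividing the next. The characteristic polynomial is their product, x^3 - 5.

The rational canonical form is the block-diagonal matrix of companion matrices C(f_i):
R = [[0, 0, 5], [1, 0, 0], [0, 1, 0]].

Note the characteristic polynomial does not split into linear factors over ℚ, so A has no Jordan form over ℚ; the rational canonical form exists over any field.

R = [[0, 0, 5], [1, 0, 0], [0, 1, 0]]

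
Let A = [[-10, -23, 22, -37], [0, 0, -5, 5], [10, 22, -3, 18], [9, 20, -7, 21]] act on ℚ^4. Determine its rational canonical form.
The invariant factors of A (the non-unit diagonal entries of the Smith normal form of xI - A over ℚ[x]) are x - 5, (x - 5)(x + 1)^2, each dividing the next. The characteristic polynomial is their product, (x - 5)^2(x + 1)^2.

The rational canonical form is the block-diagonal matrix of companion matrices C(f_i):
R = [[5, 0, 0, 0], [0, 0, 0, 5], [0, 1, 0, 9], [0, 0, 1, 3]].

R = [[5, 0, 0, 0], [0, 0, 0, 5], [0, 1, 0, 9], [0, 0, 1, 3]]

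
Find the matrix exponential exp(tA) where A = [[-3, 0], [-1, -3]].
A has Jordan form J = [[-3, 1], [0, -3]] with A = PJP^{-1}, so e^{tA} = P e^{tJ} P^{-1}.

For a Jordan block J_k(λ), e^{tJ_k(λ)} = e^{λt} · (I + tN + t^2 N^2/2! + ... + t^{k-1} N^{k-1}/(k-1)!) where N is the nilpotent superdiagonal part.

Assembling the blocks and conjugating back gives the entries of e^{tA} as shown above.

e^{tA} = [[e^{-3*t}, 0], [-t*e^{-3*t}, e^{-3*t}]]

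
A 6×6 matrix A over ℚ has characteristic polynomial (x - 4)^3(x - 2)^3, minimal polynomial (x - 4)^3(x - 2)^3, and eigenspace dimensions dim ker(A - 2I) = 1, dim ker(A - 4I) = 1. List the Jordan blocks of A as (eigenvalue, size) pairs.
Jordan blocks: (2, 3), (4, 3)

λ = 2: algebraic multiplicity 3 (exponent in χ_A), largest block size 3 (exponent in m_A), 1 block (geometric multiplicity). This forces block sizes [3].
λ = 4: algebraic multiplicity 3 (exponent in χ_A), largest block size 3 (exponent in m_A), 1 block (geometric multiplicity). This forces block sizes [3].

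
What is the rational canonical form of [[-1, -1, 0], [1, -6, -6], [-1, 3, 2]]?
R = [[0, 0, -10], [1, 0, -11], [0, 1, -5]]

The invariant factors of A (the non-unit diagonal entries of the Smith normal form of xI - A over ℚ[x]) are (x + 2)(x^2 + 3x + 5), each dividing the next. The characteristic polynomial is their product, (x + 2)(x^2 + 3x + 5).

The rational canonical form is the block-diagonal matrix of companion matrices C(f_i):
R = [[0, 0, -10], [1, 0, -11], [0, 1, -5]].

Note the characteristic polynomial does not split into linear factors over ℚ, so A has no Jordan form over ℚ; the rational canonical form exists over any field.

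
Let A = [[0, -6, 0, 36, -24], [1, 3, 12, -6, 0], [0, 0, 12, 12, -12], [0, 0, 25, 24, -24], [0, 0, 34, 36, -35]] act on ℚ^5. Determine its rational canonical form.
The invariant factors of A (the non-unit diagonal entries of the Smith normal form of xI - A over ℚ[x]) are x^2 - 3x + 6, (x + 2)(x^2 - 3x + 6), each dividing the next. The characteristic polynomial is their product, (x + 2)(x^2 - 3x + 6)^2.

The rational canonical form is the block-diagonal matrix of companion matrices C(f_i):
R = [[0, -6, 0, 0, 0], [1, 3, 0, 0, 0], [0, 0, 0, 0, -12], [0, 0, 1, 0, 0], [0, 0, 0, 1, 1]].

Note the characteristic polynomial does not split into linear factors over ℚ, so A has no Jordan form over ℚ; the rational canonical form exists over any field.

R = [[0, -6, 0, 0, 0], [1, 3, 0, 0, 0], [0, 0, 0, 0, -12], [0, 0, 1, 0, 0], [0, 0, 0, 1, 1]]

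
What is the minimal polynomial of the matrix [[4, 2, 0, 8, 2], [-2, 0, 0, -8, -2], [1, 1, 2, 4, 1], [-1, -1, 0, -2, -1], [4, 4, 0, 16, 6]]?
The characteristic polynomial factors as (x - 2)^5. The minimal polynomial is ∏(x - λ)^{k_λ} where k_λ is the size of the largest Jordan block at λ.

For λ = 2: rank(A - 2I) = 1, and the largest Jordan block has size 2 (the smallest k with rank((A - 2I)^k) = rank((A - 2I)^(k+1))).

So m_A(x) = (x - 2)^2.

m_A(x) = (x - 2)^2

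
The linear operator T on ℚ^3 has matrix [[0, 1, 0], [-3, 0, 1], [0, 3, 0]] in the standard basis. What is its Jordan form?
The characteristic polynomial is det(xI - A) = x^3, so the eigenvalues are 0 (algebraic multiplicity 3).

For λ = 0: rank(A) = 2, rank(A^2) = 1, rank(A^3) = 0. The eigenspace has dimension 3 - 2 = 1, so there is 1 Jordan block; the rank sequence gives block sizes [3].

Assembling the blocks gives the Jordan form J above.

J = [[0, 1, 0], [0, 0, 1], [0, 0, 0]]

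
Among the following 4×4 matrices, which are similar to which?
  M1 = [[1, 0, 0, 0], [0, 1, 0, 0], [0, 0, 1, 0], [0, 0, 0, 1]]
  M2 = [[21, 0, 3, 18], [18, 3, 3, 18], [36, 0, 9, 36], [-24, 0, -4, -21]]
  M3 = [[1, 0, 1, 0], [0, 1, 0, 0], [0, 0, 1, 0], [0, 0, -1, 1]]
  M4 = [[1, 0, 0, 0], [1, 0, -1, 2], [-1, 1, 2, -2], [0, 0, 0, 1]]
Characteristic polynomials: χ_{M1} = (x - 1)^4, χ_{M2} = (x - 3)^4, χ_{M3} = (x - 1)^4, χ_{M4} = (x - 1)^4.

{M1}: invariant factors x - 1, x - 1, x - 1, x - 1.

{M2}: invariant factors x - 3, x - 3, (x - 3)^2.

{M3, M4}: invariant factors x - 1, x - 1, (x - 1)^2.

Matrices are similar if and only if their invariant-factor lists agree; the partition into similarity classes is {M1}, {M2}, {M3, M4}.

3 classes: {M1}, {M2}, {M3, M4}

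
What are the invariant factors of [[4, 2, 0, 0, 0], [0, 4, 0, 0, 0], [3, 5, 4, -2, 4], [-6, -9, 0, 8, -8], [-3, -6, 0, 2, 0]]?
x - 4, (x - 4)^2, (x - 4)^2

The Jordan structure of A has elementary divisors (x - 4)^2, (x - 4)^2, (x - 4). Arranging the block sizes at each eigenvalue in decreasing order and taking row products gives the invariant factors.

Invariant factors (smallest first, each dividing the next): x - 4, (x - 4)^2, (x - 4)^2.

Check: the last factor (x - 4)^2 is the minimal polynomial, and the product (x - 4)^5 is the characteristic polynomial.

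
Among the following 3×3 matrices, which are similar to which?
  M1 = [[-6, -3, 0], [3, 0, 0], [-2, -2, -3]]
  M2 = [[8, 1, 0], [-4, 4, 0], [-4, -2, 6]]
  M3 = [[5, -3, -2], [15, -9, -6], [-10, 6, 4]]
Characteristic polynomials: χ_{M1} = (x + 3)^3, χ_{M2} = (x - 6)^3, χ_{M3} = x^3.

{M1}: invariant factors x + 3, (x + 3)^2.

{M2}: invariant factors x - 6, (x - 6)^2.

{M3}: invariant factors x, x^2.

Matrices are similar if and only if their invariant-factor lists agree; the partition into similarity classes is {M1}, {M2}, {M3}.

3 classes: {M1}, {M2}, {M3}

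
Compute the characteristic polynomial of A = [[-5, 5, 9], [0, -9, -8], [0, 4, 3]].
χ_A(x) = (x + 1)(x + 5)^2

xI - A = [[x + 5, -5, -9], [0, x + 9, 8], [0, -4, x - 3]].

Expanding det(xI - A) along the first row:
det(xI - A) = + (x + 5)·det([[x + 9, 8], [-4, x - 3]]) - (-5)·det([[0, 8], [0, x - 3]]) + (-9)·det([[0, x + 9], [0, -4]]).

Evaluating gives χ_A(x) = x^3 + 11x^2 + 35x + 25 = (x + 1)(x + 5)^2.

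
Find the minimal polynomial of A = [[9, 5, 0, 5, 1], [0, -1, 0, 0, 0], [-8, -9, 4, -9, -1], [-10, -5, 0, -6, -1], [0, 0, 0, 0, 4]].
The characteristic polynomial factors as (x - 4)^3(x + 1)^2. The minimal polynomial is ∏(x - λ)^{k_λ} where k_λ is the size of the largest Jordan block at λ.

For λ = -1: rank(A + I) = 3, and the largest Jordan block has size 1 (the smallest k with rank((A + I)^k) = rank((A + I)^(k+1))).
For λ = 4: rank(A - 4I) = 4, and the largest Jordan block has size 3 (the smallest k with rank((A - 4I)^k) = rank((A - 4I)^(k+1))).

So m_A(x) = (x - 4)^3(x + 1).

m_A(x) = (x - 4)^3(x + 1)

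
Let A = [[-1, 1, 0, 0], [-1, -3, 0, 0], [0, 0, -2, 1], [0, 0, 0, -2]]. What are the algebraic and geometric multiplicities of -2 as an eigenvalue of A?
The characteristic polynomial is (x + 2)^4, so the factor x + 2 appears with exponent 4: the algebraic multiplicity is 4.

rank(A + 2I) = 2, so the eigenspace has dimension 4 - 2 = 2: the geometric multiplicity is 2.

Since 2 < 4, A is not diagonalizable.

algebraic multiplicity 4, geometric multiplicity 2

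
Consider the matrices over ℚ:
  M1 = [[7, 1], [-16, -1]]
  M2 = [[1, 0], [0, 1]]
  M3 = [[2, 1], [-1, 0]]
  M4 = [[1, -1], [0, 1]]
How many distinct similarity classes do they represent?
Characteristic polynomials: χ_{M1} = (x - 3)^2, χ_{M2} = (x - 1)^2, χ_{M3} = (x - 1)^2, χ_{M4} = (x - 1)^2.

{M1}: invariant factors (x - 3)^2.

{M2}: invariant factors x - 1, x - 1.

{M3, M4}: invariant factors (x - 1)^2.

Matrices are similar if and only if their invariant-factor lists agree; the partition into similarity classes is {M1}, {M2}, {M3, M4}.

3 classes: {M1}, {M2}, {M3, M4}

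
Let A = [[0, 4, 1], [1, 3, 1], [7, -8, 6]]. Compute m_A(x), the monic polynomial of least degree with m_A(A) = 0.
The characteristic polynomial factors as (x - 5)^2(x + 1). The minimal polynomial is ∏(x - λ)^{k_λ} where k_λ is the size of the largest Jordan block at λ.

For λ = -1: rank(A + I) = 2, and the largest Jordan block has size 1 (the smallest k with rank((A + I)^k) = rank((A + I)^(k+1))).
For λ = 5: rank(A - 5I) = 2, and the largest Jordan block has size 2 (the smallest k with rank((A - 5I)^k) = rank((A - 5I)^(k+1))).

So m_A(x) = (x - 5)^2(x + 1).

m_A(x) = (x - 5)^2(x + 1)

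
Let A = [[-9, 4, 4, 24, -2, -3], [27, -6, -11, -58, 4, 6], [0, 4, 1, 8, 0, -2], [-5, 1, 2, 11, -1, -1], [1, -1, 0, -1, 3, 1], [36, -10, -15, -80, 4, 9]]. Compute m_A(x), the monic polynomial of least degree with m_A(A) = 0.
The characteristic polynomial factors as (x - 2)^3(x - 1)^3. The minimal polynomial is ∏(x - λ)^{k_λ} where k_λ is the size of the largest Jordan block at λ.

For λ = 1: rank(A - I) = 5, and the largest Jordan block has size 3 (the smallest k with rank((A - I)^k) = rank((A - I)^(k+1))).
For λ = 2: rank(A - 2I) = 4, and the largest Jordan block has size 2 (the smallest k with rank((A - 2I)^k) = rank((A - 2I)^(k+1))).

So m_A(x) = (x - 2)^2(x - 1)^3.

m_A(x) = (x - 2)^2(x - 1)^3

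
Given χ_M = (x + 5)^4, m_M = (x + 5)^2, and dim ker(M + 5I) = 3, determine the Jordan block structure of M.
Jordan blocks: (-5, 2), (-5, 1), (-5, 1)

λ = -5: algebraic multiplicity 4 (exponent in χ_M), largest block size 2 (exponent in m_M), 3 blocks (geometric multiplicity). These force block sizes [2, 1, 1].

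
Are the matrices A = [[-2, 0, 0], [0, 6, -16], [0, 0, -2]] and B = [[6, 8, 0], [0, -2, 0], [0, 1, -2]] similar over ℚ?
No.

Both have characteristic polynomial (x - 6)(x + 2)^2, but the minimal polynomial of A is (x - 6)(x + 2) while the minimal polynomial of B is (x - 6)(x + 2)^2. The minimal polynomial is a similarity invariant, so A and B are not similar.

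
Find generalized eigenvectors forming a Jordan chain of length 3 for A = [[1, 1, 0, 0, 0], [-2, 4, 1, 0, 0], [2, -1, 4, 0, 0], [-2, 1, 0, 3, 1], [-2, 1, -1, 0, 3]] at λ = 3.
v_1 = [[0, 0, 1, 0, 0]]^T, v_2 = [[0, 1, 1, 0, -1]]^T, v_3 = [[1, 2, 0, 0, 0]]^T

We seek v_1 ∈ ker((A - 3I)^3) \ ker((A - 3I)^2), then set v_{i+1} = (A - 3I) v_i.

One such chain is v_1 = [[0, 0, 1, 0, 0]]^T, v_2 = [[0, 1, 1, 0, -1]]^T, v_3 = [[1, 2, 0, 0, 0]]^T. Check: (A - 3I) v_3 = [[0, 0, 0, 0, 0]]^T = 0.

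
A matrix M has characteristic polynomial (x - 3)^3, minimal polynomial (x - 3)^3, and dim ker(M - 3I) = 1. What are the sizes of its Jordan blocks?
λ = 3: algebraic multiplicity 3 (exponent in χ_M), largest block size 3 (exponent in m_M), 1 block (geometric multiplicity). This forces block sizes [3].

Jordan blocks: (3, 3)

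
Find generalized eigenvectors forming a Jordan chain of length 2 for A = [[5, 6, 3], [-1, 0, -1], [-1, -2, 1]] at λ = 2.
We seek v_1 ∈ ker((A - 2I)^2) \ ker(A - 2I), then set v_{i+1} = (A - 2I) v_i.

One such chain is v_1 = [[-4, 2, 1]]^T, v_2 = [[3, -1, -1]]^T. Check: (A - 2I) v_2 = [[0, 0, 0]]^T = 0.

v_1 = [[-4, 2, 1]]^T, v_2 = [[3, -1, -1]]^T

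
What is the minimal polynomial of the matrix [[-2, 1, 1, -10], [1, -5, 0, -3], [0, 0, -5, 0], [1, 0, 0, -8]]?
The characteristic polynomial factors as (x + 5)^4. The minimal polynomial is ∏(x - λ)^{k_λ} where k_λ is the size of the largest Jordan block at λ.

For λ = -5: rank(A + 5I) = 2, and the largest Jordan block has size 3 (the smallest k with rank((A + 5I)^k) = rank((A + 5I)^(k+1))).

So m_A(x) = (x + 5)^3.

m_A(x) = (x + 5)^3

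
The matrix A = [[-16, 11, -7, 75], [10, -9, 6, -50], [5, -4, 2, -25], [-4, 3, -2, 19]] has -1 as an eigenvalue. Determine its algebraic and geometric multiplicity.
algebraic multiplicity 4, geometric multiplicity 2

The characteristic polynomial is (x + 1)^4, so the factor x + 1 appears with exponent 4: the algebraic multiplicity is 4.

rank(A + I) = 2, so the eigenspace has dimension 4 - 2 = 2: the geometric multiplicity is 2.

Since 2 < 4, A is not diagonalizable.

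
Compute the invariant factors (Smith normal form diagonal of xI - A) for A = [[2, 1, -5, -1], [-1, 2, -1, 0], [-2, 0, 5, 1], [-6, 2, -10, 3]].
(x - 5)^2(x - 1)^2

The Jordan structure of A has elementary divisors (x - 1)^2, (x - 5)^2. Arranging the block sizes at each eigenvalue in decreasing order and taking row products gives the invariant factors.

Invariant factors (smallest first, each dividing the next): (x - 5)^2(x - 1)^2.

Check: the last factor (x - 5)^2(x - 1)^2 is the minimal polynomial, and the product (x - 5)^2(x - 1)^2 is the characteristic polynomial.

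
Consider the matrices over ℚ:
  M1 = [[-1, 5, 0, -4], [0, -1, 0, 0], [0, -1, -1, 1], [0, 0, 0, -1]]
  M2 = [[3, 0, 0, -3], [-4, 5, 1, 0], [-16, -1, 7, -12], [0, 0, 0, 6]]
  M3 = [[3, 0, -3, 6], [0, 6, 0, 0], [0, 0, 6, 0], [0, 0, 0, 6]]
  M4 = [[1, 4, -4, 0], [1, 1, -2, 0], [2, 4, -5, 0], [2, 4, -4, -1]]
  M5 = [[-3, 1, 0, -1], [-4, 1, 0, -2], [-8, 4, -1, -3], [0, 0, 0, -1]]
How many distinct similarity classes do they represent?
4 classes: {M1, M5}, {M2}, {M3}, {M4}

Characteristic polynomials: χ_{M1} = (x + 1)^4, χ_{M2} = (x - 6)^3(x - 3), χ_{M3} = (x - 6)^3(x - 3), χ_{M4} = (x + 1)^4, χ_{M5} = (x + 1)^4.

{M1, M5}: invariant factors (x + 1)^2, (x + 1)^2.

{M2}: invariant factors x - 6, (x - 6)^2(x - 3).

{M3}: invariant factors x - 6, x - 6, (x - 6)(x - 3).

{M4}: invariant factors x + 1, x + 1, (x + 1)^2.

Matrices are similar if and only if their invariant-factor lists agree; the partition into similarity classes is {M1, M5}, {M2}, {M3}, {M4}.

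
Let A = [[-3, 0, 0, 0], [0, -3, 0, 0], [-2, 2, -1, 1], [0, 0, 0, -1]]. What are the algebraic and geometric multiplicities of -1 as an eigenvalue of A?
algebraic multiplicity 2, geometric multiplicity 1

The characteristic polynomial is (x + 1)^2(x + 3)^2, so the factor x + 1 appears with exponent 2: the algebraic multiplicity is 2.

rank(A + I) = 3, so the eigenspace has dimension 4 - 3 = 1: the geometric multiplicity is 1.

Since 1 < 2, A is not diagonalizable.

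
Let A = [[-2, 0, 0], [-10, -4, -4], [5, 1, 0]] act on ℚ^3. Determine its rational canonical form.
The invariant factors of A (the non-unit diagonal entries of the Smith normal form of xI - A over ℚ[x]) are x + 2, (x + 2)^2, each dividing the next. The characteristic polynomial is their product, (x + 2)^3.

The rational canonical form is the block-diagonal matrix of companion matrices C(f_i):
R = [[-2, 0, 0], [0, 0, -4], [0, 1, -4]].

R = [[-2, 0, 0], [0, 0, -4], [0, 1, -4]]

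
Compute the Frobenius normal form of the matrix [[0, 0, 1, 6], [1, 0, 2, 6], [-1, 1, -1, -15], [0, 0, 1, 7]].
The invariant factors of A (the non-unit diagonal entries of the Smith normal form of xI - A over ℚ[x]) are (x^2 - 3x - 1)^2, each dividing the next. The characteristic polynomial is their product, (x^2 - 3x - 1)^2.

The rational canonical form is the block-diagonal matrix of companion matrices C(f_i):
R = [[0, 0, 0, -1], [1, 0, 0, -6], [0, 1, 0, -7], [0, 0, 1, 6]].

Note the characteristic polynomial does not split into linear factors over ℚ, so A has no Jordan form over ℚ; the rational canonical form exists over any field.

R = [[0, 0, 0, -1], [1, 0, 0, -6], [0, 1, 0, -7], [0, 0, 1, 6]]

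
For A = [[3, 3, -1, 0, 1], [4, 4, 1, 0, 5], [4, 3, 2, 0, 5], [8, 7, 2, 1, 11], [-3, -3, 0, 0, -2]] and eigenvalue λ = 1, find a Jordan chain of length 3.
We seek v_1 ∈ ker((A - I)^3) \ ker((A - I)^2), then set v_{i+1} = (A - I) v_i.

One such chain is v_1 = [[0, 0, 1, 0, 0]]^T, v_2 = [[-1, 1, 1, 2, 0]]^T, v_3 = [[0, 0, 0, 1, 0]]^T. Check: (A - I) v_3 = [[0, 0, 0, 0, 0]]^T = 0.

v_1 = [[0, 0, 1, 0, 0]]^T, v_2 = [[-1, 1, 1, 2, 0]]^T, v_3 = [[0, 0, 0, 1, 0]]^T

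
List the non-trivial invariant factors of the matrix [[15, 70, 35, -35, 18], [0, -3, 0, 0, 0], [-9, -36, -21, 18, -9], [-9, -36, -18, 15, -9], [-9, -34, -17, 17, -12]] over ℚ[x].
x + 3, x + 3, (x - 6)(x + 3)^2

The Jordan structure of A has elementary divisors (x + 3)^2, (x + 3), (x + 3), (x - 6). Arranging the block sizes at each eigenvalue in decreasing order and taking row products gives the invariant factors.

Invariant factors (smallest first, each dividing the next): x + 3, x + 3, (x - 6)(x + 3)^2.

Check: the last factor (x - 6)(x + 3)^2 is the minimal polynomial, and the product (x - 6)(x + 3)^4 is the characteristic polynomial.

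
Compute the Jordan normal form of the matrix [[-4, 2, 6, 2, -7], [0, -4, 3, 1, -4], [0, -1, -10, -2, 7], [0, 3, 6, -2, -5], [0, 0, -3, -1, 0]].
J = [[-4, 1, 0, 0, 0], [0, -4, 1, 0, 0], [0, 0, -4, 0, 0], [0, 0, 0, -4, 1], [0, 0, 0, 0, -4]]

The characteristic polynomial is det(xI - A) = (x + 4)^5, so the eigenvalues are -4 (algebraic multiplicity 5).

For λ = -4: rank(A + 4I) = 3, rank((A + 4I)^2) = 1, rank((A + 4I)^3) = 0. The eigenspace has dimension 5 - 3 = 2, so there are 2 Jordan blocks; the rank sequence gives block sizes [3, 2].

Assembling the blocks gives the Jordan form J above.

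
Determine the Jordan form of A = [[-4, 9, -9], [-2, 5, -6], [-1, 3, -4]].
J = [[-1, 1, 0], [0, -1, 0], [0, 0, -1]]

The characteristic polynomial is det(xI - A) = (x + 1)^3, so the eigenvalues are -1 (algebraic multiplicity 3).

For λ = -1: rank(A + I) = 1, rank((A + I)^2) = 0. The eigenspace has dimension 3 - 1 = 2, so there are 2 Jordan blocks; the rank sequence gives block sizes [2, 1].

Assembling the blocks gives the Jordan form J above.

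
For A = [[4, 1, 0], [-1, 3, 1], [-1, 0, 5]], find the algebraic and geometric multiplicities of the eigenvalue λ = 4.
algebraic multiplicity 3, geometric multiplicity 1

The characteristic polynomial is (x - 4)^3, so the factor x - 4 appears with exponent 3: the algebraic multiplicity is 3.

rank(A - 4I) = 2, so the eigenspace has dimension 3 - 2 = 1: the geometric multiplicity is 1.

Since 1 < 3, A is not diagonalizable.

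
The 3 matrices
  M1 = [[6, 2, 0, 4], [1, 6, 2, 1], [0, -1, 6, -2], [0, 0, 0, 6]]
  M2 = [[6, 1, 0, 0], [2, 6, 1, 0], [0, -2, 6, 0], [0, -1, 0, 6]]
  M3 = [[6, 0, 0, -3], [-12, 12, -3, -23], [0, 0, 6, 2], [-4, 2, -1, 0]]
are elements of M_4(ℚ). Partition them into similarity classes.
Characteristic polynomials: χ_{M1} = (x - 6)^4, χ_{M2} = (x - 6)^4, χ_{M3} = (x - 6)^4.

{M1, M2, M3}: invariant factors x - 6, (x - 6)^3.

Matrices are similar if and only if their invariant-factor lists agree; the partition into similarity classes is {M1, M2, M3}.

1 class: {M1, M2, M3}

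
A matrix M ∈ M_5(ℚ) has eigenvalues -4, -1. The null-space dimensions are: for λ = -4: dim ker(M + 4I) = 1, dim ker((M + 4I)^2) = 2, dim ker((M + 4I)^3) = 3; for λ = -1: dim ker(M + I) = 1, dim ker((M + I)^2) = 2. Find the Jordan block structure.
Jordan blocks: (-4, 3), (-1, 2)

λ = -4: successive nullity increments [1, 1, 1] count blocks of size ≥ k; block sizes are [3].
λ = -1: successive nullity increments [1, 1] count blocks of size ≥ k; block sizes are [2].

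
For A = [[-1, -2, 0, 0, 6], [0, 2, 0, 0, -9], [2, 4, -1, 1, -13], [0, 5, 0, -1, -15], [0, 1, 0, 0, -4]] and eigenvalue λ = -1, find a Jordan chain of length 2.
v_1 = [[-1, 1, 1, 2, 0]]^T, v_2 = [[-2, 3, 4, 5, 1]]^T

We seek v_1 ∈ ker((A + I)^2) \ ker(A + I), then set v_{i+1} = (A + I) v_i.

One such chain is v_1 = [[-1, 1, 1, 2, 0]]^T, v_2 = [[-2, 3, 4, 5, 1]]^T. Check: (A + I) v_2 = [[0, 0, 0, 0, 0]]^T = 0.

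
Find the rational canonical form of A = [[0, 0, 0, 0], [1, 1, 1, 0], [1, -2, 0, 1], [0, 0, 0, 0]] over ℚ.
The invariant factors of A (the non-unit diagonal entries of the Smith normal form of xI - A over ℚ[x]) are x, x(x^2 - x + 2), each dividing the next. The characteristic polynomial is their product, x^2(x^2 - x + 2).

The rational canonical form is the block-diagonal matrix of companion matrices C(f_i):
R = [[0, 0, 0, 0], [0, 0, 0, 0], [0, 1, 0, -2], [0, 0, 1, 1]].

Note the characteristic polynomial does not split into linear factors over ℚ, so A has no Jordan form over ℚ; the rational canonical form exists over any field.

R = [[0, 0, 0, 0], [0, 0, 0, 0], [0, 1, 0, -2], [0, 0, 1, 1]]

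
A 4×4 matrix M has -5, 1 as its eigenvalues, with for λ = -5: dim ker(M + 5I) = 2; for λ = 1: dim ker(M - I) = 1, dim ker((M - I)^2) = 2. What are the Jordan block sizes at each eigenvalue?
λ = -5: successive nullity increments [2] count blocks of size ≥ k; block sizes are [1, 1].
λ = 1: successive nullity increments [1, 1] count blocks of size ≥ k; block sizes are [2].

Jordan blocks: (-5, 1), (-5, 1), (1, 2)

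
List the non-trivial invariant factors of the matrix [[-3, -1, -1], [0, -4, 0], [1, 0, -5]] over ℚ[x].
(x + 4)^3

The Jordan structure of A has elementary divisors (x + 4)^3. Arranging the block sizes at each eigenvalue in decreasing order and taking row products gives the invariant factors.

Invariant factors (smallest first, each dividing the next): (x + 4)^3.

Check: the last factor (x + 4)^3 is the minimal polynomial, and the product (x + 4)^3 is the characteristic polynomial.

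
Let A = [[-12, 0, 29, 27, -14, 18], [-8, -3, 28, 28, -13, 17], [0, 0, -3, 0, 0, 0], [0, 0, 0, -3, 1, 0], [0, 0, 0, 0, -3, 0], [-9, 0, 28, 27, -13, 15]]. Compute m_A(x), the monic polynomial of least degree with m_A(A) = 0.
m_A(x) = (x - 6)(x + 3)^3

The characteristic polynomial factors as (x - 6)(x + 3)^5. The minimal polynomial is ∏(x - λ)^{k_λ} where k_λ is the size of the largest Jordan block at λ.

For λ = -3: rank(A + 3I) = 4, and the largest Jordan block has size 3 (the smallest k with rank((A + 3I)^k) = rank((A + 3I)^(k+1))).
For λ = 6: rank(A - 6I) = 5, and the largest Jordan block has size 1 (the smallest k with rank((A - 6I)^k) = rank((A - 6I)^(k+1))).

So m_A(x) = (x - 6)(x + 3)^3.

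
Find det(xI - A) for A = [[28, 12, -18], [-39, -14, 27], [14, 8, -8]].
χ_A(x) = (x - 4)^2(x + 2)

xI - A = [[x - 28, -12, 18], [39, x + 14, -27], [-14, -8, x + 8]].

Expanding det(xI - A) along the first row:
det(xI - A) = + (x - 28)·det([[x + 14, -27], [-8, x + 8]]) - (-12)·det([[39, -27], [-14, x + 8]]) + (18)·det([[39, x + 14], [-14, -8]]).

Evaluating gives χ_A(x) = x^3 - 6x^2 + 32 = (x - 4)^2(x + 2).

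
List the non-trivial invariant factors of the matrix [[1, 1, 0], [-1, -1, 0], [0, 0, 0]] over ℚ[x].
x, x^2

The Jordan structure of A has elementary divisors x^2, x. Arranging the block sizes at each eigenvalue in decreasing order and taking row products gives the invariant factors.

Invariant factors (smallest first, each dividing the next): x, x^2.

Check: the last factor x^2 is the minimal polynomial, and the product x^3 is the characteristic polynomial.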